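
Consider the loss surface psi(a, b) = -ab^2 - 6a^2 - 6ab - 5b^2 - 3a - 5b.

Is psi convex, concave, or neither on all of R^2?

The term -ab^2 is cubic, so the Hessian is not constant.
∂²psi/∂b² = -2a - 10, which takes both signs as a varies (negative for sufficiently large a). A diagonal entry of the Hessian changing sign means the Hessian is neither positive- nor negative-semidefinite on all of R^2.

neither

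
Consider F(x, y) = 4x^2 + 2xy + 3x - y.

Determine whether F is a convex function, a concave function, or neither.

neither

F is quadratic, so its Hessian is the constant matrix H = [[8, 2], [2, 0]].
det(H) = -4, tr(H) = 8.
det(H) < 0, so H is indefinite: neither convex nor concave.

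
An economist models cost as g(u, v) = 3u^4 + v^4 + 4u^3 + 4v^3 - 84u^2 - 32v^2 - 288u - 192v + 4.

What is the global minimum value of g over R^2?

-2236

g(u,v) separates as P(u) + Q(v) + 4, so its minimum is min P + min Q + 4.
P'(u) = 12(u - 4)(u + 2)(u + 3) vanishes at u ∈ {-3, -2, 4}; Q'(v) = 4(v - 4)(v + 3)(v + 4) vanishes at v ∈ {-4, -3, 4}.
Local minima of P (where P''>0): P(-3)=243, P(4)=-1472. Local minima of Q: Q(-4)=256, Q(4)=-768.
So the global minimum of g is P(4) + Q(4) + 4 = -1472 − 768 + 4 = -2236, attained at (4, 4).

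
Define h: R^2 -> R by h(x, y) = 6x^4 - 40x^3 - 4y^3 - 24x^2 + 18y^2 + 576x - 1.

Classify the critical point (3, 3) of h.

The mixed partial ∂²h/∂x∂y is 0, so the Hessian at any point is diag(h_xx, h_yy) = diag(24(3x^2 - 10x - 2), 12(-2y + 3)).
At (3, 3): H = diag(-120, -36).
Both eigenvalues are negative, so H is negative definite: a local maximum.

local maximum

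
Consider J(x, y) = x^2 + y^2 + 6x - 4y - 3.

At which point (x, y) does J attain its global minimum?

(-3, 2)

J(x,y) separates as P(x) + Q(y) − 3, so its minimum is min P + min Q − 3.
P'(x) = 2x + 6 vanishes at x ∈ {-3}; Q'(y) = 2y - 4 vanishes at y ∈ {2}.
Local minima of P (where P''>0): P(-3)=-9. Local minima of Q: Q(2)=-4.
So the global minimum of J is P(-3) + Q(2) − 3 = -9 − 4 − 3 = -16, attained at (-3, 2).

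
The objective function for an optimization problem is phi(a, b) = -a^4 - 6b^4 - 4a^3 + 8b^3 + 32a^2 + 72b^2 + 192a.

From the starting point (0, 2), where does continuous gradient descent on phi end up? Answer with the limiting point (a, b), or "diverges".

(-3, 0)

phi is separable, so gradient descent decouples: a follows -∂phi/∂a, b follows -∂phi/∂b.
∂phi/∂a = -4(a - 4)(a + 3)(a + 4); at a=0 this is 192, so a decreases.
∂phi/∂b = -24b(b - 3)(b + 2); at b=2 this is 192, so b decreases.
a converges to its nearest critical value -3 (a local min of the a-part); b converges to 0. The iterate converges to (-3, 0).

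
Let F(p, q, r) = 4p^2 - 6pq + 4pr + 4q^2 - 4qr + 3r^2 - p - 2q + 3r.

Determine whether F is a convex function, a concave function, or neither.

convex

F is quadratic, so its Hessian is the constant matrix H = [[8, -6, 4], [-6, 8, -4], [4, -4, 6]].
Leading principal minors: 8, 28, 104.
All positive ⇒ H ≻ 0 ⇒ convex.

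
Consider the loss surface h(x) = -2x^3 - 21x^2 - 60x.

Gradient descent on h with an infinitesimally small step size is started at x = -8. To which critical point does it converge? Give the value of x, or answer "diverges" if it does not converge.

-5

h'(x) = -6(x + 2)(x + 5), so h'(-8) = -108.
Gradient descent moves in the -h' direction, i.e. x is increasing.
The nearest critical point in that direction is x = -5, where h'' = 18 > 0 (a local minimum). The iterate converges there.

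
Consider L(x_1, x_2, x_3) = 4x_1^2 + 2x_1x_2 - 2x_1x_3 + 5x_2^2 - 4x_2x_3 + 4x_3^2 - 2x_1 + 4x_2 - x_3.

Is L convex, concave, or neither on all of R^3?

L is quadratic, so its Hessian is the constant matrix H = [[8, 2, -2], [2, 10, -4], [-2, -4, 8]].
Leading principal minors: 8, 76, 472.
All positive ⇒ H ≻ 0 ⇒ convex.

convex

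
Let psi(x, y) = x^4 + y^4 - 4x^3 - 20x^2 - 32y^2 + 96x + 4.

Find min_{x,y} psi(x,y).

-531

psi(x,y) separates as P(x) + Q(y) + 4, so its minimum is min P + min Q + 4.
P'(x) = 4(x - 4)(x - 2)(x + 3) vanishes at x ∈ {-3, 2, 4}; Q'(y) = 4y(y - 4)(y + 4) vanishes at y ∈ {-4, 0, 4}.
Local minima of P (where P''>0): P(-3)=-279, P(4)=64. Local minima of Q: Q(-4)=-256, Q(4)=-256.
So the global minimum of psi is P(-3) + Q(-4) + 4 = -279 − 256 + 4 = -531, attained at (-3, -4).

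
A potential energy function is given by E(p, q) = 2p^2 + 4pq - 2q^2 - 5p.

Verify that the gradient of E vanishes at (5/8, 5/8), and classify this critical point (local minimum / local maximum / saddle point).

∇E = (4p + 4q - 5, 4p - 4q); substituting (5/8, 5/8) gives ∇E = (0, 0), so (5/8, 5/8) is indeed a critical point.
The Hessian of E is constant: H = [[4, 4], [4, -4]].
det(H) = 4·(-4) − 4² = -32.
Since det(H) < 0, H is indefinite and the critical point is a saddle point.

saddle point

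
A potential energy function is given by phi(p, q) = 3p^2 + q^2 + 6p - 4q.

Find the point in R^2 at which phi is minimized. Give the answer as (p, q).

phi(p,q) separates as A(p) + B(q), so its minimum is min A + min B.
A'(p) = 6p + 6 vanishes at p ∈ {-1}; B'(q) = 2q - 4 vanishes at q ∈ {2}.
Local minima of A (where A''>0): A(-1)=-3. Local minima of B: B(2)=-4.
So the global minimum of phi is A(-1) + B(2) = -3 − 4 = -7, attained at (-1, 2).

(-1, 2)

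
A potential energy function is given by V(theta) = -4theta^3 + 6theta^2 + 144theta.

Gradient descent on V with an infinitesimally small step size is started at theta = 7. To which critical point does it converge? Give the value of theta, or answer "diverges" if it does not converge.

V'(theta) = -12(theta - 4)(theta + 3), so V'(7) = -360.
Gradient descent moves in the -V' direction, i.e. theta is increasing.
There is no critical point above theta=7, and V' keeps the same sign, so the iterate runs off to +∞.

diverges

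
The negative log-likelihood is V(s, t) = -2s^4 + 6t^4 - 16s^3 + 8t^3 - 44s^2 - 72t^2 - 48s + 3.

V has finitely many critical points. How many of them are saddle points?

5

V separates as a function of s plus a function of t, so ∇V=0 decouples.
∂V/∂s = -8(s + 1)(s + 2)(s + 3) = 0 at s ∈ {-3, -2, -1}; ∂V/∂t = 24t(t - 2)(t + 3) = 0 at t ∈ {-3, 0, 2}.
The Hessian is diagonal: diag(V_ss, V_tt). Second derivatives: V_ss(-3)=-16, V_ss(-2)=8, V_ss(-1)=-16; V_tt(-3)=360, V_tt(0)=-144, V_tt(2)=240.
Saddle points occur where the two diagonal entries have opposite signs: (-3, -3), (-3, 2), (-2, 0), (-1, -3), (-1, 2). Count: 5.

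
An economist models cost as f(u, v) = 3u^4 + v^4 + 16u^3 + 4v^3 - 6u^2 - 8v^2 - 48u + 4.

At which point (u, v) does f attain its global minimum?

f(u,v) separates as P(u) + Q(v) + 4, so its minimum is min P + min Q + 4.
P'(u) = 12(u - 1)(u + 1)(u + 4) vanishes at u ∈ {-4, -1, 1}; Q'(v) = 4v(v - 1)(v + 4) vanishes at v ∈ {-4, 0, 1}.
Local minima of P (where P''>0): P(-4)=-160, P(1)=-35. Local minima of Q: Q(-4)=-128, Q(1)=-3.
So the global minimum of f is P(-4) + Q(-4) + 4 = -160 − 128 + 4 = -284, attained at (-4, -4).

(-4, -4)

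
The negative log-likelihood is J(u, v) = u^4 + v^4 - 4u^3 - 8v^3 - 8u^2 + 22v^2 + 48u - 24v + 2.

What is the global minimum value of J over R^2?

-87

J(u,v) separates as P(u) + Q(v) + 2, so its minimum is min P + min Q + 2.
P'(u) = 4(u - 3)(u - 2)(u + 2) vanishes at u ∈ {-2, 2, 3}; Q'(v) = 4(v - 3)(v - 2)(v - 1) vanishes at v ∈ {1, 2, 3}.
Local minima of P (where P''>0): P(-2)=-80, P(3)=45. Local minima of Q: Q(1)=-9, Q(3)=-9.
So the global minimum of J is P(-2) + Q(1) + 2 = -80 − 9 + 2 = -87, attained at (-2, 1).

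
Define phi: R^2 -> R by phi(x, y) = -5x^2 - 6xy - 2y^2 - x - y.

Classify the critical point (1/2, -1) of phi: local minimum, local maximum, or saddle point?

The Hessian of phi is constant: H = [[-10, -6], [-6, -4]].
det(H) = (-10)·(-4) − (-6)² = 4.
det(H) > 0 and tr(H) = -14 < 0, so H is negative definite and the point is a local maximum.

local maximum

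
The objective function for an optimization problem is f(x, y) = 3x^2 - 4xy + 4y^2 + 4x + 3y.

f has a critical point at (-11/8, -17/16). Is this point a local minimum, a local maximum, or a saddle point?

local minimum

The Hessian of f is constant: H = [[6, -4], [-4, 8]].
det(H) = 6·8 − (-4)² = 32.
det(H) > 0 and tr(H) = 14 > 0, so H is positive definite and the point is a local minimum.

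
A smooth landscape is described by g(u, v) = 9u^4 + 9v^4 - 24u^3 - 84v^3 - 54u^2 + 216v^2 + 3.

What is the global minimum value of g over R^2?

-402

g(u,v) separates as P(u) + Q(v) + 3, so its minimum is min P + min Q + 3.
P'(u) = 36u(u - 3)(u + 1) vanishes at u ∈ {-1, 0, 3}; Q'(v) = 36v(v - 4)(v - 3) vanishes at v ∈ {0, 3, 4}.
Local minima of P (where P''>0): P(-1)=-21, P(3)=-405. Local minima of Q: Q(0)=0, Q(4)=384.
So the global minimum of g is P(3) + Q(0) + 3 = -405 + 0 + 3 = -402, attained at (3, 0).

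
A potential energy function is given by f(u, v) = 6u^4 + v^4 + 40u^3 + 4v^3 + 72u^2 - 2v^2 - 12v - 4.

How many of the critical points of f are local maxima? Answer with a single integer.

f separates as a function of u plus a function of v, so ∇f=0 decouples.
∂f/∂u = 24u(u + 2)(u + 3) = 0 at u ∈ {-3, -2, 0}; ∂f/∂v = 4(v - 1)(v + 1)(v + 3) = 0 at v ∈ {-3, -1, 1}.
The Hessian is diagonal: diag(f_uu, f_vv). Second derivatives: f_uu(-3)=72, f_uu(-2)=-48, f_uu(0)=144; f_vv(-3)=32, f_vv(-1)=-16, f_vv(1)=32.
Local maxima occur where both diagonal entries negative: (-2, -1). Count: 1.

1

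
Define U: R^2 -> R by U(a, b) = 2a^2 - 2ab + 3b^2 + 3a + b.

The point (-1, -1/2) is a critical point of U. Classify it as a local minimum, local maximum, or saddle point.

local minimum

The Hessian of U is constant: H = [[4, -2], [-2, 6]].
det(H) = 4·6 − (-2)² = 20.
det(H) > 0 and tr(H) = 10 > 0, so H is positive definite and the point is a local minimum.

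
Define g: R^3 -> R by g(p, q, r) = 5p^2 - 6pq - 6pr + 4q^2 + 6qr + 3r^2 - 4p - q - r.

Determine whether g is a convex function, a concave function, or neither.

g is quadratic, so its Hessian is the constant matrix H = [[10, -6, -6], [-6, 8, 6], [-6, 6, 6]].
Leading principal minors: 10, 44, 48.
All positive ⇒ H ≻ 0 ⇒ convex.

convex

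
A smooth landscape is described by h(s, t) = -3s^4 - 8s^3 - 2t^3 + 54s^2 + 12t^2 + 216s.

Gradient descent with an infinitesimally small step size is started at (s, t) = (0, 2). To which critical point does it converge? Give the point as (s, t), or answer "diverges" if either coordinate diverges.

h is separable, so gradient descent decouples: s follows -∂h/∂s, t follows -∂h/∂t.
∂h/∂s = -12(s - 3)(s + 2)(s + 3); at s=0 this is 216, so s decreases.
∂h/∂t = -6t(t - 4); at t=2 this is 24, so t decreases.
s converges to its nearest critical value -2 (a local min of the s-part); t converges to 0. The iterate converges to (-2, 0).

(-2, 0)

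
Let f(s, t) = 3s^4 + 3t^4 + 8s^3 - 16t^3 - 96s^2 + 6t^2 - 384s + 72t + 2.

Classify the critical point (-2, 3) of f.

saddle point

The mixed partial ∂²f/∂s∂t is 0, so the Hessian at any point is diag(f_ss, f_tt) = diag(12(3s^2 + 4s - 16), 12(3t^2 - 8t + 1)).
At (-2, 3): H = diag(-144, 48).
The eigenvalues have opposite signs, so H is indefinite: a saddle point.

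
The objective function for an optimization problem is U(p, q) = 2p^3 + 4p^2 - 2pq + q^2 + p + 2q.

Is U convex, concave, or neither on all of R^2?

The term 2p^3 is cubic, so the Hessian is not constant.
∂²U/∂p² = 12p + 8, which takes both signs as p varies (negative for sufficiently negative p). A diagonal entry of the Hessian changing sign means the Hessian is neither positive- nor negative-semidefinite on all of R^2.

neither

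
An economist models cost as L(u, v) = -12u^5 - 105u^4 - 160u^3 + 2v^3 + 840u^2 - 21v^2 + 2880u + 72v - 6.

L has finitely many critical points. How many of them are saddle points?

L separates as a function of u plus a function of v, so ∇L=0 decouples.
∂L/∂u = -60(u - 2)(u + 2)(u + 3)(u + 4) = 0 at u ∈ {-4, -3, -2, 2}; ∂L/∂v = 6(v - 4)(v - 3) = 0 at v ∈ {3, 4}.
The Hessian is diagonal: diag(L_uu, L_vv). Second derivatives: L_uu(-4)=720, L_uu(-3)=-300, L_uu(-2)=480, L_uu(2)=-7200; L_vv(3)=-6, L_vv(4)=6.
Saddle points occur where the two diagonal entries have opposite signs: (-4, 3), (-3, 4), (-2, 3), (2, 4). Count: 4.

4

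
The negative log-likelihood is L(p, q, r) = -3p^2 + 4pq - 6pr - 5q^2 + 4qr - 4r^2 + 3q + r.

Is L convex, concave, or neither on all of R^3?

L is quadratic, so its Hessian is the constant matrix H = [[-6, 4, -6], [4, -10, 4], [-6, 4, -8]].
Leading principal minors: -6, 44, -88.
Signs alternate −, +, − ⇒ H ≺ 0 ⇒ concave.

concave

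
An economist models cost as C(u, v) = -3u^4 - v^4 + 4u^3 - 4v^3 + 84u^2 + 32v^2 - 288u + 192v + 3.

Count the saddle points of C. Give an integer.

4

C separates as a function of u plus a function of v, so ∇C=0 decouples.
∂C/∂u = -12(u - 3)(u - 2)(u + 4) = 0 at u ∈ {-4, 2, 3}; ∂C/∂v = -4(v - 4)(v + 3)(v + 4) = 0 at v ∈ {-4, -3, 4}.
The Hessian is diagonal: diag(C_uu, C_vv). Second derivatives: C_uu(-4)=-504, C_uu(2)=72, C_uu(3)=-84; C_vv(-4)=-32, C_vv(-3)=28, C_vv(4)=-224.
Saddle points occur where the two diagonal entries have opposite signs: (-4, -3), (2, -4), (2, 4), (3, -3). Count: 4.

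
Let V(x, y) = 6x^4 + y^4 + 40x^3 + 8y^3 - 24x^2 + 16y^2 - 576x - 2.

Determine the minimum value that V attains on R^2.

-834

V(x,y) separates as P(x) + Q(y) − 2, so its minimum is min P + min Q − 2.
P'(x) = 24(x - 2)(x + 3)(x + 4) vanishes at x ∈ {-4, -3, 2}; Q'(y) = 4y(y + 2)(y + 4) vanishes at y ∈ {-4, -2, 0}.
Local minima of P (where P''>0): P(-4)=896, P(2)=-832. Local minima of Q: Q(-4)=0, Q(0)=0.
So the global minimum of V is P(2) + Q(-4) − 2 = -832 + 0 − 2 = -834, attained at (2, -4).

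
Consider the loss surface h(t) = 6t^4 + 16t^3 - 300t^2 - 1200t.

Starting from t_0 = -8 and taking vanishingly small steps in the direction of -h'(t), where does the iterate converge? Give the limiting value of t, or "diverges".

h'(t) = 24(t - 5)(t + 2)(t + 5), so h'(-8) = -5616.
Gradient descent moves in the -h' direction, i.e. t is increasing.
The nearest critical point in that direction is t = -5, where h'' = 720 > 0 (a local minimum). The iterate converges there.

-5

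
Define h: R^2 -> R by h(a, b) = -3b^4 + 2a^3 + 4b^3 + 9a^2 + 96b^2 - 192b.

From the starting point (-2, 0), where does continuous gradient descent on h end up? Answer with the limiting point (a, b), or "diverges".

(0, 1)

h is separable, so gradient descent decouples: a follows -∂h/∂a, b follows -∂h/∂b.
∂h/∂a = 6a(a + 3); at a=-2 this is -12, so a increases.
∂h/∂b = -12(b - 4)(b - 1)(b + 4); at b=0 this is -192, so b increases.
a converges to its nearest critical value 0 (a local min of the a-part); b converges to 1. The iterate converges to (0, 1).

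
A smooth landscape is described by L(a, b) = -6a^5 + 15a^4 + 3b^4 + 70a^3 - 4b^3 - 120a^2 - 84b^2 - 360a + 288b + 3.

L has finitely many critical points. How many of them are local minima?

L separates as a function of a plus a function of b, so ∇L=0 decouples.
∂L/∂a = -30(a - 3)(a - 2)(a + 1)(a + 2) = 0 at a ∈ {-2, -1, 2, 3}; ∂L/∂b = 12(b - 3)(b - 2)(b + 4) = 0 at b ∈ {-4, 2, 3}.
The Hessian is diagonal: diag(L_aa, L_bb). Second derivatives: L_aa(-2)=600, L_aa(-1)=-360, L_aa(2)=360, L_aa(3)=-600; L_bb(-4)=504, L_bb(2)=-72, L_bb(3)=84.
Local minima occur where both diagonal entries positive: (-2, -4), (-2, 3), (2, -4), (2, 3). Count: 4.

4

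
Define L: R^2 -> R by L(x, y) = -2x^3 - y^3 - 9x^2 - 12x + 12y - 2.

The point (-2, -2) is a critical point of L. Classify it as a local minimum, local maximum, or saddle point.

local minimum

The mixed partial ∂²L/∂x∂y is 0, so the Hessian at any point is diag(L_xx, L_yy) = diag(-6(2x + 3), -6y).
At (-2, -2): H = diag(6, 12).
Both eigenvalues are positive, so H is positive definite: a local minimum.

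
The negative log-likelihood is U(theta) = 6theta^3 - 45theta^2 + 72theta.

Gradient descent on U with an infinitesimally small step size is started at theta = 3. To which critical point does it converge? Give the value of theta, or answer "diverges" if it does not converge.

U'(theta) = 18(theta - 4)(theta - 1), so U'(3) = -36.
Gradient descent moves in the -U' direction, i.e. theta is increasing.
The nearest critical point in that direction is theta = 4, where U'' = 54 > 0 (a local minimum). The iterate converges there.

4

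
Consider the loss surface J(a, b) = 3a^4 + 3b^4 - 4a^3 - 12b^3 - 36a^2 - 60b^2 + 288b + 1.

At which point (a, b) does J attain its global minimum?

J(a,b) separates as P(a) + Q(b) + 1, so its minimum is min P + min Q + 1.
P'(a) = 12a(a - 3)(a + 2) vanishes at a ∈ {-2, 0, 3}; Q'(b) = 12(b - 4)(b - 2)(b + 3) vanishes at b ∈ {-3, 2, 4}.
Local minima of P (where P''>0): P(-2)=-64, P(3)=-189. Local minima of Q: Q(-3)=-837, Q(4)=192.
So the global minimum of J is P(3) + Q(-3) + 1 = -189 − 837 + 1 = -1025, attained at (3, -3).

(3, -3)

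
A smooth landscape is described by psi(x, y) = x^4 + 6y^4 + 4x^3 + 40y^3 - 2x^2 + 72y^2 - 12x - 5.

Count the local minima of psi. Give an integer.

psi separates as a function of x plus a function of y, so ∇psi=0 decouples.
∂psi/∂x = 4(x - 1)(x + 1)(x + 3) = 0 at x ∈ {-3, -1, 1}; ∂psi/∂y = 24y(y + 2)(y + 3) = 0 at y ∈ {-3, -2, 0}.
The Hessian is diagonal: diag(psi_xx, psi_yy). Second derivatives: psi_xx(-3)=32, psi_xx(-1)=-16, psi_xx(1)=32; psi_yy(-3)=72, psi_yy(-2)=-48, psi_yy(0)=144.
Local minima occur where both diagonal entries positive: (-3, -3), (-3, 0), (1, -3), (1, 0). Count: 4.

4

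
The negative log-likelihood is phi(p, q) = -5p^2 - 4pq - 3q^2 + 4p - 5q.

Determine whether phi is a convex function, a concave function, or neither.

concave

phi is quadratic, so its Hessian is the constant matrix H = [[-10, -4], [-4, -6]].
det(H) = 44, tr(H) = -16.
det(H) > 0 and tr(H) < 0, so H is negative definite everywhere: concave.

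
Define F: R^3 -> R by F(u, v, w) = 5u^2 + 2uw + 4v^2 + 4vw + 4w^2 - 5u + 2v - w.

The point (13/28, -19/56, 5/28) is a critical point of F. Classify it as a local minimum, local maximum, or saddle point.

The Hessian is constant: H = [[10, 0, 2], [0, 8, 4], [2, 4, 8]].
Leading principal minors: Δ₁ = 10, Δ₂ = 80, Δ₃ = 448.
All leading minors are positive, so H is positive definite: a local minimum.

local minimum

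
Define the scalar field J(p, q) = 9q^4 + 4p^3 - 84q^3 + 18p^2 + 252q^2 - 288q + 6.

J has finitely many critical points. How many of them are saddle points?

J separates as a function of p plus a function of q, so ∇J=0 decouples.
∂J/∂p = 12p(p + 3) = 0 at p ∈ {-3, 0}; ∂J/∂q = 36(q - 4)(q - 2)(q - 1) = 0 at q ∈ {1, 2, 4}.
The Hessian is diagonal: diag(J_pp, J_qq). Second derivatives: J_pp(-3)=-36, J_pp(0)=36; J_qq(1)=108, J_qq(2)=-72, J_qq(4)=216.
Saddle points occur where the two diagonal entries have opposite signs: (-3, 1), (-3, 4), (0, 2). Count: 3.

3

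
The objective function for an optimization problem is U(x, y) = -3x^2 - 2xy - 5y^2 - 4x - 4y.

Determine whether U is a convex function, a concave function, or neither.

concave

U is quadratic, so its Hessian is the constant matrix H = [[-6, -2], [-2, -10]].
det(H) = 56, tr(H) = -16.
det(H) > 0 and tr(H) < 0, so H is negative definite everywhere: concave.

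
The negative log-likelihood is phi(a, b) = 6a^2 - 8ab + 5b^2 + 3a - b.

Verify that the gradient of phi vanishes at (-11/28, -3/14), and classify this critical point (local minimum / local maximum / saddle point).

∇phi = (12a - 8b + 3, -8a + 10b - 1); substituting (-11/28, -3/14) gives ∇phi = (0, 0), so (-11/28, -3/14) is indeed a critical point.
The Hessian of phi is constant: H = [[12, -8], [-8, 10]].
det(H) = 12·10 − (-8)² = 56.
det(H) > 0 and tr(H) = 22 > 0, so H is positive definite and the point is a local minimum.

local minimum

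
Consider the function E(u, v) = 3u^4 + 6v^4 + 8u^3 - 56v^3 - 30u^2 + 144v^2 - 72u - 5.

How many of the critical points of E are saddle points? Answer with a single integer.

E separates as a function of u plus a function of v, so ∇E=0 decouples.
∂E/∂u = 12(u - 2)(u + 1)(u + 3) = 0 at u ∈ {-3, -1, 2}; ∂E/∂v = 24v(v - 4)(v - 3) = 0 at v ∈ {0, 3, 4}.
The Hessian is diagonal: diag(E_uu, E_vv). Second derivatives: E_uu(-3)=120, E_uu(-1)=-72, E_uu(2)=180; E_vv(0)=288, E_vv(3)=-72, E_vv(4)=96.
Saddle points occur where the two diagonal entries have opposite signs: (-3, 3), (-1, 0), (-1, 4), (2, 3). Count: 4.

4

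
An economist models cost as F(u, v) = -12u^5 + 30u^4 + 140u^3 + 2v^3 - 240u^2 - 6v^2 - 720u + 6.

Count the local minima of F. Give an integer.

F separates as a function of u plus a function of v, so ∇F=0 decouples.
∂F/∂u = -60(u - 3)(u - 2)(u + 1)(u + 2) = 0 at u ∈ {-2, -1, 2, 3}; ∂F/∂v = 6v(v - 2) = 0 at v ∈ {0, 2}.
The Hessian is diagonal: diag(F_uu, F_vv). Second derivatives: F_uu(-2)=1200, F_uu(-1)=-720, F_uu(2)=720, F_uu(3)=-1200; F_vv(0)=-12, F_vv(2)=12.
Local minima occur where both diagonal entries positive: (-2, 2), (2, 2). Count: 2.

2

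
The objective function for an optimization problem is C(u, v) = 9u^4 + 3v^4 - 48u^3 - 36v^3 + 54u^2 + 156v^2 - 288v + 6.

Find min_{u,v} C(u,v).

C(u,v) separates as P(u) + Q(v) + 6, so its minimum is min P + min Q + 6.
P'(u) = 36u(u - 3)(u - 1) vanishes at u ∈ {0, 1, 3}; Q'(v) = 12(v - 4)(v - 3)(v - 2) vanishes at v ∈ {2, 3, 4}.
Local minima of P (where P''>0): P(0)=0, P(3)=-81. Local minima of Q: Q(2)=-192, Q(4)=-192.
So the global minimum of C is P(3) + Q(2) + 6 = -81 − 192 + 6 = -267, attained at (3, 2).

-267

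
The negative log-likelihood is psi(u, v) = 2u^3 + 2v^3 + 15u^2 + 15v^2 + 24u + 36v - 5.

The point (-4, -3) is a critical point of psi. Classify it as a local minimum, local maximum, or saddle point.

The mixed partial ∂²psi/∂u∂v is 0, so the Hessian at any point is diag(psi_uu, psi_vv) = diag(6(2u + 5), 6(2v + 5)).
At (-4, -3): H = diag(-18, -6).
Both eigenvalues are negative, so H is negative definite: a local maximum.

local maximum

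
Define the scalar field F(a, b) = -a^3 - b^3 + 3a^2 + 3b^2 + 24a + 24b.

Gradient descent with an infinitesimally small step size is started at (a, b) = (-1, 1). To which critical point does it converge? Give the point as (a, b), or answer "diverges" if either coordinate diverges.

F is separable, so gradient descent decouples: a follows -∂F/∂a, b follows -∂F/∂b.
∂F/∂a = -3(a - 4)(a + 2); at a=-1 this is 15, so a decreases.
∂F/∂b = -3(b - 4)(b + 2); at b=1 this is 27, so b decreases.
a converges to its nearest critical value -2 (a local min of the a-part); b converges to -2. The iterate converges to (-2, -2).

(-2, -2)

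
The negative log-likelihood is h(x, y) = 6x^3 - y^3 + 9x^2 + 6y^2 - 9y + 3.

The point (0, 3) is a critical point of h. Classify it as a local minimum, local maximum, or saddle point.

saddle point

The mixed partial ∂²h/∂x∂y is 0, so the Hessian at any point is diag(h_xx, h_yy) = diag(18(2x + 1), 6(-y + 2)).
At (0, 3): H = diag(18, -6).
The eigenvalues have opposite signs, so H is indefinite: a saddle point.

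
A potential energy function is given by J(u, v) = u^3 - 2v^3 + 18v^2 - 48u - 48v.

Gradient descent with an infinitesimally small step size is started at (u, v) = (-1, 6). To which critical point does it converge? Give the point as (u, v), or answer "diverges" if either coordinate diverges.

diverges

J is separable, so gradient descent decouples: u follows -∂J/∂u, v follows -∂J/∂v.
∂J/∂u = 3(u - 4)(u + 4); at u=-1 this is -45, so u increases.
∂J/∂v = -6(v - 4)(v - 2); at v=6 this is -48, so v increases.
The v-coordinate has no critical point in that direction and runs off to infinity.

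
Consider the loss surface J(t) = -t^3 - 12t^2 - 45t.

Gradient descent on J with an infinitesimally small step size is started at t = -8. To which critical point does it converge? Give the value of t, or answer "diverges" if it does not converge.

J'(t) = -3(t + 3)(t + 5), so J'(-8) = -45.
Gradient descent moves in the -J' direction, i.e. t is increasing.
The nearest critical point in that direction is t = -5, where J'' = 6 > 0 (a local minimum). The iterate converges there.

-5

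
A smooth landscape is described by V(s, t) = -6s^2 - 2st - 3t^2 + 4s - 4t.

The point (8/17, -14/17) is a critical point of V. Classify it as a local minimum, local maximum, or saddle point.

local maximum

The Hessian of V is constant: H = [[-12, -2], [-2, -6]].
det(H) = (-12)·(-6) − (-2)² = 68.
det(H) > 0 and tr(H) = -18 < 0, so H is negative definite and the point is a local maximum.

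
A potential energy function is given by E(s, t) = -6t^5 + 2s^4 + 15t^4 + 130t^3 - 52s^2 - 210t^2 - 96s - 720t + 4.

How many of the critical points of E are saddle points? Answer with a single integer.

E separates as a function of s plus a function of t, so ∇E=0 decouples.
∂E/∂s = 8(s - 4)(s + 1)(s + 3) = 0 at s ∈ {-3, -1, 4}; ∂E/∂t = -30(t - 4)(t - 2)(t + 1)(t + 3) = 0 at t ∈ {-3, -1, 2, 4}.
The Hessian is diagonal: diag(E_ss, E_tt). Second derivatives: E_ss(-3)=112, E_ss(-1)=-80, E_ss(4)=280; E_tt(-3)=2100, E_tt(-1)=-900, E_tt(2)=900, E_tt(4)=-2100.
Saddle points occur where the two diagonal entries have opposite signs: (-3, -1), (-3, 4), (-1, -3), (-1, 2), (4, -1), (4, 4). Count: 6.

6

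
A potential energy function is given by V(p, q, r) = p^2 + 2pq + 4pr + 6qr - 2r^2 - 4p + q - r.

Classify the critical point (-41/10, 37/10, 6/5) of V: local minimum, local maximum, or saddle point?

The Hessian is constant: H = [[2, 2, 4], [2, 0, 6], [4, 6, -4]].
Leading principal minors: Δ₁ = 2, Δ₂ = -4, Δ₃ = 40.
The minors fit neither the all-positive nor the alternating-sign pattern, so H is indefinite: a saddle point.

saddle point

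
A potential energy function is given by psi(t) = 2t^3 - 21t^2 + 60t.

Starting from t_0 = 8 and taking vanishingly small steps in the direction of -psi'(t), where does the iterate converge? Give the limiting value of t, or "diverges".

psi'(t) = 6(t - 5)(t - 2), so psi'(8) = 108.
Gradient descent moves in the -psi' direction, i.e. t is decreasing.
The nearest critical point in that direction is t = 5, where psi'' = 18 > 0 (a local minimum). The iterate converges there.

5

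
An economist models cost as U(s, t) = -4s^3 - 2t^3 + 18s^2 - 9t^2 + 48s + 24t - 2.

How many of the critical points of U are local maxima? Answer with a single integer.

U separates as a function of s plus a function of t, so ∇U=0 decouples.
∂U/∂s = -12(s - 4)(s + 1) = 0 at s ∈ {-1, 4}; ∂U/∂t = -6(t - 1)(t + 4) = 0 at t ∈ {-4, 1}.
The Hessian is diagonal: diag(U_ss, U_tt). Second derivatives: U_ss(-1)=60, U_ss(4)=-60; U_tt(-4)=30, U_tt(1)=-30.
Local maxima occur where both diagonal entries negative: (4, 1). Count: 1.

1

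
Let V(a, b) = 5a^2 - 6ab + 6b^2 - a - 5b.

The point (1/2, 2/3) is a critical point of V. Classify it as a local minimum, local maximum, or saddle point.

The Hessian of V is constant: H = [[10, -6], [-6, 12]].
det(H) = 10·12 − (-6)² = 84.
det(H) > 0 and tr(H) = 22 > 0, so H is positive definite and the point is a local minimum.

local minimum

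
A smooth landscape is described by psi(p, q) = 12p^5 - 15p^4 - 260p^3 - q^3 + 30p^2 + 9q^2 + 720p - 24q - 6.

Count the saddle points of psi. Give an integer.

4

psi separates as a function of p plus a function of q, so ∇psi=0 decouples.
∂psi/∂p = 60(p - 4)(p - 1)(p + 1)(p + 3) = 0 at p ∈ {-3, -1, 1, 4}; ∂psi/∂q = -3(q - 4)(q - 2) = 0 at q ∈ {2, 4}.
The Hessian is diagonal: diag(psi_pp, psi_qq). Second derivatives: psi_pp(-3)=-3360, psi_pp(-1)=1200, psi_pp(1)=-1440, psi_pp(4)=6300; psi_qq(2)=6, psi_qq(4)=-6.
Saddle points occur where the two diagonal entries have opposite signs: (-3, 2), (-1, 4), (1, 2), (4, 4). Count: 4.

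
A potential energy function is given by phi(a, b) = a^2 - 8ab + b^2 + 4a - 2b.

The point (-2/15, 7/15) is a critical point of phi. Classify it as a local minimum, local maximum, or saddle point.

The Hessian of phi is constant: H = [[2, -8], [-8, 2]].
det(H) = 2·2 − (-8)² = -60.
Since det(H) < 0, H is indefinite and the critical point is a saddle point.

saddle point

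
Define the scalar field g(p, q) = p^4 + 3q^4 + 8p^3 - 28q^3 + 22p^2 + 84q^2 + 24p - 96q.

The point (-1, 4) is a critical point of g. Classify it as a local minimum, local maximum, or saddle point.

The mixed partial ∂²g/∂p∂q is 0, so the Hessian at any point is diag(g_pp, g_qq) = diag(4(3p^2 + 12p + 11), 12(3q^2 - 14q + 14)).
At (-1, 4): H = diag(8, 72).
Both eigenvalues are positive, so H is positive definite: a local minimum.

local minimum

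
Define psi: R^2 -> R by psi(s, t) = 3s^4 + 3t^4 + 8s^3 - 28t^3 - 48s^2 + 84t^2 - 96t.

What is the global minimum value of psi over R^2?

-576

psi(s,t) separates as P(s) + Q(t), so its minimum is min P + min Q.
P'(s) = 12s(s - 2)(s + 4) vanishes at s ∈ {-4, 0, 2}; Q'(t) = 12(t - 4)(t - 2)(t - 1) vanishes at t ∈ {1, 2, 4}.
Local minima of P (where P''>0): P(-4)=-512, P(2)=-80. Local minima of Q: Q(1)=-37, Q(4)=-64.
So the global minimum of psi is P(-4) + Q(4) = -512 − 64 = -576, attained at (-4, 4).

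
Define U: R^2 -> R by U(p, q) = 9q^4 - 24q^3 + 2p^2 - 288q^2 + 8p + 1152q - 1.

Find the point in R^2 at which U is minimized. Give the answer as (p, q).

(-2, -4)

U(p,q) separates as A(p) + B(q) − 1, so its minimum is min A + min B − 1.
A'(p) = 4p + 8 vanishes at p ∈ {-2}; B'(q) = 36(q - 4)(q - 2)(q + 4) vanishes at q ∈ {-4, 2, 4}.
Local minima of A (where A''>0): A(-2)=-8. Local minima of B: B(-4)=-5376, B(4)=768.
So the global minimum of U is A(-2) + B(-4) − 1 = -8 − 5376 − 1 = -5385, attained at (-2, -4).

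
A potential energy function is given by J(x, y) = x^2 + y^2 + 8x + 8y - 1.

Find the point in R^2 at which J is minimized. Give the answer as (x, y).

J(x,y) separates as P(x) + Q(y) − 1, so its minimum is min P + min Q − 1.
P'(x) = 2x + 8 vanishes at x ∈ {-4}; Q'(y) = 2y + 8 vanishes at y ∈ {-4}.
Local minima of P (where P''>0): P(-4)=-16. Local minima of Q: Q(-4)=-16.
So the global minimum of J is P(-4) + Q(-4) − 1 = -16 − 16 − 1 = -33, attained at (-4, -4).

(-4, -4)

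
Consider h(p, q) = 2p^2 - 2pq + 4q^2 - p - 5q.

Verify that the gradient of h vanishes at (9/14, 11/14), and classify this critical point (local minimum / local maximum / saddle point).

∇h = (4p - 2q - 1, -2p + 8q - 5); substituting (9/14, 11/14) gives ∇h = (0, 0), so (9/14, 11/14) is indeed a critical point.
The Hessian of h is constant: H = [[4, -2], [-2, 8]].
det(H) = 4·8 − (-2)² = 28.
det(H) > 0 and tr(H) = 12 > 0, so H is positive definite and the point is a local minimum.

local minimum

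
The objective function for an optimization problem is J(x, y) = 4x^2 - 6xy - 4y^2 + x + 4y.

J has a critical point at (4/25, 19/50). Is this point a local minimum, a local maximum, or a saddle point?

The Hessian of J is constant: H = [[8, -6], [-6, -8]].
det(H) = 8·(-8) − (-6)² = -100.
Since det(H) < 0, H is indefinite and the critical point is a saddle point.

saddle point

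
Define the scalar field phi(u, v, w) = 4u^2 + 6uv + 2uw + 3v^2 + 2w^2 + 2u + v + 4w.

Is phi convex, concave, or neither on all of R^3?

phi is quadratic, so its Hessian is the constant matrix H = [[8, 6, 2], [6, 6, 0], [2, 0, 4]].
Leading principal minors: 8, 12, 24.
All positive ⇒ H ≻ 0 ⇒ convex.

convex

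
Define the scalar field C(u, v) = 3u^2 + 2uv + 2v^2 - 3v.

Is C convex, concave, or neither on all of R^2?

convex

C is quadratic, so its Hessian is the constant matrix H = [[6, 2], [2, 4]].
det(H) = 20, tr(H) = 10.
det(H) > 0 and tr(H) > 0, so H is positive definite everywhere: convex.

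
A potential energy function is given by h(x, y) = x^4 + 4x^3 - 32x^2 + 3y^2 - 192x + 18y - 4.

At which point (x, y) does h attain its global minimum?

(4, -3)

h(x,y) separates as P(x) + Q(y) − 4, so its minimum is min P + min Q − 4.
P'(x) = 4(x - 4)(x + 3)(x + 4) vanishes at x ∈ {-4, -3, 4}; Q'(y) = 6y + 18 vanishes at y ∈ {-3}.
Local minima of P (where P''>0): P(-4)=256, P(4)=-768. Local minima of Q: Q(-3)=-27.
So the global minimum of h is P(4) + Q(-3) − 4 = -768 − 27 − 4 = -799, attained at (4, -3).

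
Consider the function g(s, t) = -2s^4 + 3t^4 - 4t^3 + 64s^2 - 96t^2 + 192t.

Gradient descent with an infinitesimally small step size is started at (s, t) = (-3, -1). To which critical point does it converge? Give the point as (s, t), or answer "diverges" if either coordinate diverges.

(0, -4)

g is separable, so gradient descent decouples: s follows -∂g/∂s, t follows -∂g/∂t.
∂g/∂s = -8s(s - 4)(s + 4); at s=-3 this is -168, so s increases.
∂g/∂t = 12(t - 4)(t - 1)(t + 4); at t=-1 this is 360, so t decreases.
s converges to its nearest critical value 0 (a local min of the s-part); t converges to -4. The iterate converges to (0, -4).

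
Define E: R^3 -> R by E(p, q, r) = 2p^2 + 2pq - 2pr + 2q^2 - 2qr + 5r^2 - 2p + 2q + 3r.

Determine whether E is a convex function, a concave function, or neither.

E is quadratic, so its Hessian is the constant matrix H = [[4, 2, -2], [2, 4, -2], [-2, -2, 10]].
Leading principal minors: 4, 12, 104.
All positive ⇒ H ≻ 0 ⇒ convex.

convex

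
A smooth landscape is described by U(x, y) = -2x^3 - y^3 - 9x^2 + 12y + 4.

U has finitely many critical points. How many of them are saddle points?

2

U separates as a function of x plus a function of y, so ∇U=0 decouples.
∂U/∂x = -6x(x + 3) = 0 at x ∈ {-3, 0}; ∂U/∂y = -3(y - 2)(y + 2) = 0 at y ∈ {-2, 2}.
The Hessian is diagonal: diag(U_xx, U_yy). Second derivatives: U_xx(-3)=18, U_xx(0)=-18; U_yy(-2)=12, U_yy(2)=-12.
Saddle points occur where the two diagonal entries have opposite signs: (-3, 2), (0, -2). Count: 2.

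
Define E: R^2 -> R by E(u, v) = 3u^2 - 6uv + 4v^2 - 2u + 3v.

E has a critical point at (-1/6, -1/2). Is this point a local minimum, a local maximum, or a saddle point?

The Hessian of E is constant: H = [[6, -6], [-6, 8]].
det(H) = 6·8 − (-6)² = 12.
det(H) > 0 and tr(H) = 14 > 0, so H is positive definite and the point is a local minimum.

local minimum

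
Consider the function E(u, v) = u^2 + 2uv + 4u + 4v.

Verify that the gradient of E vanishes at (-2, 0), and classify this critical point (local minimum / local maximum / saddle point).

saddle point

∇E = (2u + 2v + 4, 2u + 4); substituting (-2, 0) gives ∇E = (0, 0), so (-2, 0) is indeed a critical point.
The Hessian of E is constant: H = [[2, 2], [2, 0]].
det(H) = 2·0 − 2² = -4.
Since det(H) < 0, H is indefinite and the critical point is a saddle point.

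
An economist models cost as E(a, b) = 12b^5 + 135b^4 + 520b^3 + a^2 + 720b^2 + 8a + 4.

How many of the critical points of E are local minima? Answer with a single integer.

2

E separates as a function of a plus a function of b, so ∇E=0 decouples.
∂E/∂a = 2(a + 4) = 0 at a ∈ {-4}; ∂E/∂b = 60b(b + 2)(b + 3)(b + 4) = 0 at b ∈ {-4, -3, -2, 0}.
The Hessian is diagonal: diag(E_aa, E_bb). Second derivatives: E_aa(-4)=2; E_bb(-4)=-480, E_bb(-3)=180, E_bb(-2)=-240, E_bb(0)=1440.
Local minima occur where both diagonal entries positive: (-4, -3), (-4, 0). Count: 2.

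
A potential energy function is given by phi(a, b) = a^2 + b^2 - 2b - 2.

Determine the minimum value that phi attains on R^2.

-3

phi(a,b) separates as P(a) + Q(b) − 2, so its minimum is min P + min Q − 2.
P'(a) = 2a vanishes at a ∈ {0}; Q'(b) = 2b - 2 vanishes at b ∈ {1}.
Local minima of P (where P''>0): P(0)=0. Local minima of Q: Q(1)=-1.
So the global minimum of phi is P(0) + Q(1) − 2 = 0 − 1 − 2 = -3, attained at (0, 1).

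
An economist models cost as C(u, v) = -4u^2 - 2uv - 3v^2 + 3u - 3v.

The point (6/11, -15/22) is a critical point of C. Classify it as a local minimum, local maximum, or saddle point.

The Hessian of C is constant: H = [[-8, -2], [-2, -6]].
det(H) = (-8)·(-6) − (-2)² = 44.
det(H) > 0 and tr(H) = -14 < 0, so H is negative definite and the point is a local maximum.

local maximum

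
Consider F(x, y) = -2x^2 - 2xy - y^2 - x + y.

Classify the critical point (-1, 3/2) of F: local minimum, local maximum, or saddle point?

The Hessian of F is constant: H = [[-4, -2], [-2, -2]].
det(H) = (-4)·(-2) − (-2)² = 4.
det(H) > 0 and tr(H) = -6 < 0, so H is negative definite and the point is a local maximum.

local maximum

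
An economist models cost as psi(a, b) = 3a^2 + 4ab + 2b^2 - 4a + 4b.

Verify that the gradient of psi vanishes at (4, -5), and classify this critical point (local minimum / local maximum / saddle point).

local minimum

∇psi = (6a + 4b - 4, 4a + 4b + 4); substituting (4, -5) gives ∇psi = (0, 0), so (4, -5) is indeed a critical point.
The Hessian of psi is constant: H = [[6, 4], [4, 4]].
det(H) = 6·4 − 4² = 8.
det(H) > 0 and tr(H) = 10 > 0, so H is positive definite and the point is a local minimum.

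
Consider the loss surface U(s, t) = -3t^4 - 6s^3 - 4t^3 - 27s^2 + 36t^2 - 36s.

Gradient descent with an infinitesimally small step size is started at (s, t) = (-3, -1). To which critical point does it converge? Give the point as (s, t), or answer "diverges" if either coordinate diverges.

U is separable, so gradient descent decouples: s follows -∂U/∂s, t follows -∂U/∂t.
∂U/∂s = -18(s + 1)(s + 2); at s=-3 this is -36, so s increases.
∂U/∂t = -12t(t - 2)(t + 3); at t=-1 this is -72, so t increases.
s converges to its nearest critical value -2 (a local min of the s-part); t converges to 0. The iterate converges to (-2, 0).

(-2, 0)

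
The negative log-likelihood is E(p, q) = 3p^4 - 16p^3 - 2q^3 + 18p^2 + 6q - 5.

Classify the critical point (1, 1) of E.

The mixed partial ∂²E/∂p∂q is 0, so the Hessian at any point is diag(E_pp, E_qq) = diag(12(3p^2 - 8p + 3), -12q).
At (1, 1): H = diag(-24, -12).
Both eigenvalues are negative, so H is negative definite: a local maximum.

local maximum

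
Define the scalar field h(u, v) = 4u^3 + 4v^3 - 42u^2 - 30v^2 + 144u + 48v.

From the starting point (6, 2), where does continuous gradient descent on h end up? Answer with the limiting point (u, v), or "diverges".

h is separable, so gradient descent decouples: u follows -∂h/∂u, v follows -∂h/∂v.
∂h/∂u = 12(u - 4)(u - 3); at u=6 this is 72, so u decreases.
∂h/∂v = 12(v - 4)(v - 1); at v=2 this is -24, so v increases.
u converges to its nearest critical value 4 (a local min of the u-part); v converges to 4. The iterate converges to (4, 4).

(4, 4)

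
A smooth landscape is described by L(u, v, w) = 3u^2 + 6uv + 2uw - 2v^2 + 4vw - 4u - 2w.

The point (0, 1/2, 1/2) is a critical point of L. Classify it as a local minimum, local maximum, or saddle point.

The Hessian is constant: H = [[6, 6, 2], [6, -4, 4], [2, 4, 0]].
Leading principal minors: Δ₁ = 6, Δ₂ = -60, Δ₃ = 16.
The minors fit neither the all-positive nor the alternating-sign pattern, so H is indefinite: a saddle point.

saddle point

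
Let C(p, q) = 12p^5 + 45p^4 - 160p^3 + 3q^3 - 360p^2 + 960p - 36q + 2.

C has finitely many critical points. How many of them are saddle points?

C separates as a function of p plus a function of q, so ∇C=0 decouples.
∂C/∂p = 60(p - 2)(p - 1)(p + 2)(p + 4) = 0 at p ∈ {-4, -2, 1, 2}; ∂C/∂q = 9(q - 2)(q + 2) = 0 at q ∈ {-2, 2}.
The Hessian is diagonal: diag(C_pp, C_qq). Second derivatives: C_pp(-4)=-3600, C_pp(-2)=1440, C_pp(1)=-900, C_pp(2)=1440; C_qq(-2)=-36, C_qq(2)=36.
Saddle points occur where the two diagonal entries have opposite signs: (-4, 2), (-2, -2), (1, 2), (2, -2). Count: 4.

4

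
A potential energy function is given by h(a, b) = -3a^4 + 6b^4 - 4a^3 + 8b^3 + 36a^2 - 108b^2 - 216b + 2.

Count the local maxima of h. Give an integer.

2

h separates as a function of a plus a function of b, so ∇h=0 decouples.
∂h/∂a = -12a(a - 2)(a + 3) = 0 at a ∈ {-3, 0, 2}; ∂h/∂b = 24(b - 3)(b + 1)(b + 3) = 0 at b ∈ {-3, -1, 3}.
The Hessian is diagonal: diag(h_aa, h_bb). Second derivatives: h_aa(-3)=-180, h_aa(0)=72, h_aa(2)=-120; h_bb(-3)=288, h_bb(-1)=-192, h_bb(3)=576.
Local maxima occur where both diagonal entries negative: (-3, -1), (2, -1). Count: 2.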